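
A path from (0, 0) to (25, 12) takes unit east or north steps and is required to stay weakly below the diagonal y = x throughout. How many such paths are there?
Number of paths = 997490844

By the reflection principle (André's argument), the number of monotone paths to (25, 12) with n ≤ m that never go above y = x is C(37, 25) − C(37, 26) = 1852482996 − 854992152 = 997490844.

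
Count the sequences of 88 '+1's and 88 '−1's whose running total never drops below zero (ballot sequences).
C_88 = 64633260585762914370496637486146181462681535261000

These ballot sequences are counted by the Catalan number C_n = (1/(n + 1)) · C(2n, n). For n = 88: C_88 = (1/89) · C(176, 88) = 5752360192132899378974200736267010150178656638229000/89 = 64633260585762914370496637486146181462681535261000.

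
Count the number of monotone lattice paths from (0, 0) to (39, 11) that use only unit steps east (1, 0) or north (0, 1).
Number of paths = 37353738800

A monotone lattice path from (0, 0) to (39, 11) consists of 39 east steps and 11 north steps in some order, so it is determined by which 39 of the 50 steps are east. The count is C(50, 39) = 37353738800.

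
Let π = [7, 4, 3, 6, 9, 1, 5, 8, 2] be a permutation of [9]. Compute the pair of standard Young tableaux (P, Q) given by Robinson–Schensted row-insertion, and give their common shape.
P = [1, 2, 8] / [3, 5, 9] / [4, 6] / [7];  Q = [1, 4, 5] / [2, 7, 8] / [3, 9] / [6];  common shape = (3, 3, 2, 1)

Row-insert the values π_1, π_2, … into P one at a time, bumping the leftmost entry strictly greater than the inserted value down to the next row. The recording tableau Q records, in position (i, j), the step at which that cell was added to P.
  Insert 7 (step 1): P = [7];  Q = [1]
  Insert 4 (step 2): P = [4] / [7];  Q = [1] / [2]
  Insert 3 (step 3): P = [3] / [4] / [7];  Q = [1] / [2] / [3]
  Insert 6 (step 4): P = [3, 6] / [4] / [7];  Q = [1, 4] / [2] / [3]
  Insert 9 (step 5): P = [3, 6, 9] / [4] / [7];  Q = [1, 4, 5] / [2] / [3]
  Insert 1 (step 6): P = [1, 6, 9] / [3] / [4] / [7];  Q = [1, 4, 5] / [2] / [3] / [6]
  Insert 5 (step 7): P = [1, 5, 9] / [3, 6] / [4] / [7];  Q = [1, 4, 5] / [2, 7] / [3] / [6]
  Insert 8 (step 8): P = [1, 5, 8] / [3, 6, 9] / [4] / [7];  Q = [1, 4, 5] / [2, 7, 8] / [3] / [6]
  Insert 2 (step 9): P = [1, 2, 8] / [3, 5, 9] / [4, 6] / [7];  Q = [1, 4, 5] / [2, 7, 8] / [3, 9] / [6]
Final shape: (3, 3, 2, 1).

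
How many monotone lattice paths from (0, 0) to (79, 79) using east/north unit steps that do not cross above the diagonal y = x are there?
C_79 = 289450081175264899454283846029490767264392230

These NE paths below the diagonal are counted by the Catalan number C_n = (1/(n + 1)) · C(2n, n). For n = 79: C_79 = (1/80) · C(158, 79) = 23156006494021191956342707682359261381151378400/80 = 289450081175264899454283846029490767264392230.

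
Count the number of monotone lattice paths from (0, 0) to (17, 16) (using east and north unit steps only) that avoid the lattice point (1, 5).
Number of paths = 1088575740

Total paths from (0, 0) to (17, 16): C(33, 17) = 1166803110. Paths through (1, 5): (paths (0, 0) → (1, 5)) × (paths (1, 5) → (17, 16)) = C(6, 1) · C(27, 16) = 6 · 13037895 = 78227370. Avoidance count = 1166803110 − 78227370 = 1088575740.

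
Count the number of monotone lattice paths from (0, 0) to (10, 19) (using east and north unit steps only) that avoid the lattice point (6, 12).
Number of paths = 13903890

Total paths from (0, 0) to (10, 19): C(29, 10) = 20030010. Paths through (6, 12): (paths (0, 0) → (6, 12)) × (paths (6, 12) → (10, 19)) = C(18, 6) · C(11, 4) = 18564 · 330 = 6126120. Avoidance count = 20030010 − 6126120 = 13903890.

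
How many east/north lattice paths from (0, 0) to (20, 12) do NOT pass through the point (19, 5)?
Number of paths = 225452808

Total paths from (0, 0) to (20, 12): C(32, 20) = 225792840. Paths through (19, 5): (paths (0, 0) → (19, 5)) × (paths (19, 5) → (20, 12)) = C(24, 19) · C(8, 1) = 42504 · 8 = 340032. Avoidance count = 225792840 − 340032 = 225452808.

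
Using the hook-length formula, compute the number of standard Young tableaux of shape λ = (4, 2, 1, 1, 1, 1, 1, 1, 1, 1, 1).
# SYT of shape (4, 2, 1, 1, 1, 1, 1, 1, 1, 1, 1) = 2925

Hook-length formula: f^λ = n! / Π hook(c), product over all cells c of the Young diagram. For λ = (4, 2, 1, 1, 1, 1, 1, 1, 1, 1, 1), n = 15 boxes. Hook lengths by row (left-to-right, top-to-bottom): [14, 4, 2, 1]; [11, 1]; [9]; [8]; [7]; [6]; [5]; [4]; [3]; [2]; [1]. Product of hooks = 447068160. So f^λ = 15! / 447068160 = 1307674368000 / 447068160 = 2925.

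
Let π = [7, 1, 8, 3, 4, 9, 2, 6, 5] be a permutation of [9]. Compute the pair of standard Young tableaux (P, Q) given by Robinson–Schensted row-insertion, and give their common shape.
P = [1, 2, 4, 5] / [3, 6, 9] / [7, 8];  Q = [1, 3, 5, 6] / [2, 4, 8] / [7, 9];  common shape = (4, 3, 2)

Row-insert the values π_1, π_2, … into P one at a time, bumping the leftmost entry strictly greater than the inserted value down to the next row. The recording tableau Q records, in position (i, j), the step at which that cell was added to P.
  Insert 7 (step 1): P = [7];  Q = [1]
  Insert 1 (step 2): P = [1] / [7];  Q = [1] / [2]
  Insert 8 (step 3): P = [1, 8] / [7];  Q = [1, 3] / [2]
  Insert 3 (step 4): P = [1, 3] / [7, 8];  Q = [1, 3] / [2, 4]
  Insert 4 (step 5): P = [1, 3, 4] / [7, 8];  Q = [1, 3, 5] / [2, 4]
  Insert 9 (step 6): P = [1, 3, 4, 9] / [7, 8];  Q = [1, 3, 5, 6] / [2, 4]
  Insert 2 (step 7): P = [1, 2, 4, 9] / [3, 8] / [7];  Q = [1, 3, 5, 6] / [2, 4] / [7]
  Insert 6 (step 8): P = [1, 2, 4, 6] / [3, 8, 9] / [7];  Q = [1, 3, 5, 6] / [2, 4, 8] / [7]
  Insert 5 (step 9): P = [1, 2, 4, 5] / [3, 6, 9] / [7, 8];  Q = [1, 3, 5, 6] / [2, 4, 8] / [7, 9]
Final shape: (4, 3, 2).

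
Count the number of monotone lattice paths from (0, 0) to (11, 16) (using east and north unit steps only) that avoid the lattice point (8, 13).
Number of paths = 8968095

Total paths from (0, 0) to (11, 16): C(27, 11) = 13037895. Paths through (8, 13): (paths (0, 0) → (8, 13)) × (paths (8, 13) → (11, 16)) = C(21, 8) · C(6, 3) = 203490 · 20 = 4069800. Avoidance count = 13037895 − 4069800 = 8968095.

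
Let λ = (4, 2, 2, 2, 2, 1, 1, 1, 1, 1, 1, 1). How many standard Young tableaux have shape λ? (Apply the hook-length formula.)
# SYT of shape (4, 2, 2, 2, 2, 1, 1, 1, 1, 1, 1, 1) = 403104

Hook-length formula: f^λ = n! / Π hook(c), product over all cells c of the Young diagram. For λ = (4, 2, 2, 2, 2, 1, 1, 1, 1, 1, 1, 1), n = 19 boxes. Hook lengths by row (left-to-right, top-to-bottom): [15, 7, 2, 1]; [12, 4]; [11, 3]; [10, 2]; [9, 1]; [7]; [6]; [5]; [4]; [3]; [2]; [1]. Product of hooks = 301771008000. So f^λ = 19! / 301771008000 = 121645100408832000 / 301771008000 = 403104.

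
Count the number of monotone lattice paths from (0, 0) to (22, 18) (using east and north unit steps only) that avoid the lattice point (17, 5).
Number of paths = 113154632088

Total paths from (0, 0) to (22, 18): C(40, 22) = 113380261800. Paths through (17, 5): (paths (0, 0) → (17, 5)) × (paths (17, 5) → (22, 18)) = C(22, 17) · C(18, 5) = 26334 · 8568 = 225629712. Avoidance count = 113380261800 − 225629712 = 113154632088.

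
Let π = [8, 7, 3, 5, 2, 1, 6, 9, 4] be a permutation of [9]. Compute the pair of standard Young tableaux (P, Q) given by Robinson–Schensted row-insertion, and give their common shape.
P = [1, 4, 6, 9] / [2, 5] / [3] / [7] / [8];  Q = [1, 4, 7, 8] / [2, 9] / [3] / [5] / [6];  common shape = (4, 2, 1, 1, 1)

Row-insert the values π_1, π_2, … into P one at a time, bumping the leftmost entry strictly greater than the inserted value down to the next row. The recording tableau Q records, in position (i, j), the step at which that cell was added to P.
  Insert 8 (step 1): P = [8];  Q = [1]
  Insert 7 (step 2): P = [7] / [8];  Q = [1] / [2]
  Insert 3 (step 3): P = [3] / [7] / [8];  Q = [1] / [2] / [3]
  Insert 5 (step 4): P = [3, 5] / [7] / [8];  Q = [1, 4] / [2] / [3]
  Insert 2 (step 5): P = [2, 5] / [3] / [7] / [8];  Q = [1, 4] / [2] / [3] / [5]
  Insert 1 (step 6): P = [1, 5] / [2] / [3] / [7] / [8];  Q = [1, 4] / [2] / [3] / [5] / [6]
  Insert 6 (step 7): P = [1, 5, 6] / [2] / [3] / [7] / [8];  Q = [1, 4, 7] / [2] / [3] / [5] / [6]
  Insert 9 (step 8): P = [1, 5, 6, 9] / [2] / [3] / [7] / [8];  Q = [1, 4, 7, 8] / [2] / [3] / [5] / [6]
  Insert 4 (step 9): P = [1, 4, 6, 9] / [2, 5] / [3] / [7] / [8];  Q = [1, 4, 7, 8] / [2, 9] / [3] / [5] / [6]
Final shape: (4, 2, 1, 1, 1).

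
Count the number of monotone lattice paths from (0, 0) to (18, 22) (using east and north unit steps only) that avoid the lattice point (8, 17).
Number of paths = 110132292075

Total paths from (0, 0) to (18, 22): C(40, 18) = 113380261800. Paths through (8, 17): (paths (0, 0) → (8, 17)) × (paths (8, 17) → (18, 22)) = C(25, 8) · C(15, 10) = 1081575 · 3003 = 3247969725. Avoidance count = 113380261800 − 3247969725 = 110132292075.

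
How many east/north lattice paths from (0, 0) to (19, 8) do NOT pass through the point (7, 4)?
Number of paths = 1619475

Total paths from (0, 0) to (19, 8): C(27, 19) = 2220075. Paths through (7, 4): (paths (0, 0) → (7, 4)) × (paths (7, 4) → (19, 8)) = C(11, 7) · C(16, 12) = 330 · 1820 = 600600. Avoidance count = 2220075 − 600600 = 1619475.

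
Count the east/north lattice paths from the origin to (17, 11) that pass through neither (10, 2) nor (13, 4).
Number of paths = 20151540

Inclusion–exclusion. Total paths: C(28, 17) = 21474180. Through P₁: C(12, 10)·C(16, 7) = 755040. Through P₂: C(17, 13)·C(11, 4) = 785400. Since P₁ is strictly southwest of P₂, a monotone path through both must visit P₁ then P₂; paths through both = C(12, 10)·C(5, 3)·C(11, 4) = 217800. Avoid both = 21474180 − 755040 − 785400 + 217800 = 20151540.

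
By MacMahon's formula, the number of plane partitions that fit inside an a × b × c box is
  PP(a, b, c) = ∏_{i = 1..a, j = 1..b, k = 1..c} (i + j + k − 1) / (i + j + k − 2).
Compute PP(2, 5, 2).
PP(2, 5, 2) = 196

Evaluate the triple product over i = 1..2, j = 1..5, k = 1..2. The factors are (2/1) · (3/2) · (3/2) · (4/3) · (4/3) · (5/4) · (5/4) · (6/5) · … (20 factors total). The numerators and denominators telescope so the product is an integer; carrying out the multiplication exactly gives PP(2, 5, 2) = 196.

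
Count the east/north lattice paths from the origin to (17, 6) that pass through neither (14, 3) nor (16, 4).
Number of paths = 78932

Inclusion–exclusion. Total paths: C(23, 17) = 100947. Through P₁: C(17, 14)·C(6, 3) = 13600. Through P₂: C(20, 16)·C(3, 1) = 14535. Since P₁ is strictly southwest of P₂, a monotone path through both must visit P₁ then P₂; paths through both = C(17, 14)·C(3, 2)·C(3, 1) = 6120. Avoid both = 100947 − 13600 − 14535 + 6120 = 78932.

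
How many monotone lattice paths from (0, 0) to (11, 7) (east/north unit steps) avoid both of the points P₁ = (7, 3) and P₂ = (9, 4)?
Number of paths = 19874

Inclusion–exclusion. Total paths: C(18, 11) = 31824. Through P₁: C(10, 7)·C(8, 4) = 8400. Through P₂: C(13, 9)·C(5, 2) = 7150. Since P₁ is strictly southwest of P₂, a monotone path through both must visit P₁ then P₂; paths through both = C(10, 7)·C(3, 2)·C(5, 2) = 3600. Avoid both = 31824 − 8400 − 7150 + 3600 = 19874.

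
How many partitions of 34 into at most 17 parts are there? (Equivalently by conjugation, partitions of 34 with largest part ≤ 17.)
p(34, parts ≤ 17) = 11395

Use the recurrence p(n, m) = p(n, m−1) + p(n−m, m): either the largest part is < m (count p(n, m−1)) or the largest part is exactly m (remove one copy of m, count p(n−m, m)). With p(0, ·) = 1 this gives p(34, parts ≤ 17) = 11395. (By conjugating Young diagrams, this also counts partitions of 34 into at most 17 parts.)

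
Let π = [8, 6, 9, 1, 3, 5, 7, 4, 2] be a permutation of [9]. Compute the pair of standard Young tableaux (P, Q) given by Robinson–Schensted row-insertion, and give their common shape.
P = [1, 2, 4, 7] / [3, 9] / [5] / [6] / [8];  Q = [1, 3, 6, 7] / [2, 5] / [4] / [8] / [9];  common shape = (4, 2, 1, 1, 1)

Row-insert the values π_1, π_2, … into P one at a time, bumping the leftmost entry strictly greater than the inserted value down to the next row. The recording tableau Q records, in position (i, j), the step at which that cell was added to P.
  Insert 8 (step 1): P = [8];  Q = [1]
  Insert 6 (step 2): P = [6] / [8];  Q = [1] / [2]
  Insert 9 (step 3): P = [6, 9] / [8];  Q = [1, 3] / [2]
  Insert 1 (step 4): P = [1, 9] / [6] / [8];  Q = [1, 3] / [2] / [4]
  Insert 3 (step 5): P = [1, 3] / [6, 9] / [8];  Q = [1, 3] / [2, 5] / [4]
  Insert 5 (step 6): P = [1, 3, 5] / [6, 9] / [8];  Q = [1, 3, 6] / [2, 5] / [4]
  Insert 7 (step 7): P = [1, 3, 5, 7] / [6, 9] / [8];  Q = [1, 3, 6, 7] / [2, 5] / [4]
  Insert 4 (step 8): P = [1, 3, 4, 7] / [5, 9] / [6] / [8];  Q = [1, 3, 6, 7] / [2, 5] / [4] / [8]
  Insert 2 (step 9): P = [1, 2, 4, 7] / [3, 9] / [5] / [6] / [8];  Q = [1, 3, 6, 7] / [2, 5] / [4] / [8] / [9]
Final shape: (4, 2, 1, 1, 1).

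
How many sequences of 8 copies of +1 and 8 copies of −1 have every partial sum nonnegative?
C_8 = 1430

These ballot sequences are counted by the Catalan number C_n = (1/(n + 1)) · C(2n, n). For n = 8: C_8 = (1/9) · C(16, 8) = 12870/9 = 1430.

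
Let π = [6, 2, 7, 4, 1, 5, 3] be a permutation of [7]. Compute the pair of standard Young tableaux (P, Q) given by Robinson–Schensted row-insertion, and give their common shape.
P = [1, 3, 5] / [2, 4] / [6, 7];  Q = [1, 3, 6] / [2, 4] / [5, 7];  common shape = (3, 2, 2)

Row-insert the values π_1, π_2, … into P one at a time, bumping the leftmost entry strictly greater than the inserted value down to the next row. The recording tableau Q records, in position (i, j), the step at which that cell was added to P.
  Insert 6 (step 1): P = [6];  Q = [1]
  Insert 2 (step 2): P = [2] / [6];  Q = [1] / [2]
  Insert 7 (step 3): P = [2, 7] / [6];  Q = [1, 3] / [2]
  Insert 4 (step 4): P = [2, 4] / [6, 7];  Q = [1, 3] / [2, 4]
  Insert 1 (step 5): P = [1, 4] / [2, 7] / [6];  Q = [1, 3] / [2, 4] / [5]
  Insert 5 (step 6): P = [1, 4, 5] / [2, 7] / [6];  Q = [1, 3, 6] / [2, 4] / [5]
  Insert 3 (step 7): P = [1, 3, 5] / [2, 4] / [6, 7];  Q = [1, 3, 6] / [2, 4] / [5, 7]
Final shape: (3, 2, 2).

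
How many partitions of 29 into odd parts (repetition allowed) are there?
p_odd(29) = 256

Enumerate partitions using only odd parts via the recurrence o(n, m) = o(n, m−2) + o(n−m, m) over odd m, starting from the largest odd part ≤ n. This gives p_odd(29) = 256. (Euler's theorem: equals the count of distinct-part partitions.)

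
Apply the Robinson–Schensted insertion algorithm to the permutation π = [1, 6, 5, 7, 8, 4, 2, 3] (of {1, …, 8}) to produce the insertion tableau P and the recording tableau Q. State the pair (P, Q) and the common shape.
P = [1, 2, 3, 8] / [4, 7] / [5] / [6];  Q = [1, 2, 4, 5] / [3, 8] / [6] / [7];  common shape = (4, 2, 1, 1)

Row-insert the values π_1, π_2, … into P one at a time, bumping the leftmost entry strictly greater than the inserted value down to the next row. The recording tableau Q records, in position (i, j), the step at which that cell was added to P.
  Insert 1 (step 1): P = [1];  Q = [1]
  Insert 6 (step 2): P = [1, 6];  Q = [1, 2]
  Insert 5 (step 3): P = [1, 5] / [6];  Q = [1, 2] / [3]
  Insert 7 (step 4): P = [1, 5, 7] / [6];  Q = [1, 2, 4] / [3]
  Insert 8 (step 5): P = [1, 5, 7, 8] / [6];  Q = [1, 2, 4, 5] / [3]
  Insert 4 (step 6): P = [1, 4, 7, 8] / [5] / [6];  Q = [1, 2, 4, 5] / [3] / [6]
  Insert 2 (step 7): P = [1, 2, 7, 8] / [4] / [5] / [6];  Q = [1, 2, 4, 5] / [3] / [6] / [7]
  Insert 3 (step 8): P = [1, 2, 3, 8] / [4, 7] / [5] / [6];  Q = [1, 2, 4, 5] / [3, 8] / [6] / [7]
Final shape: (4, 2, 1, 1).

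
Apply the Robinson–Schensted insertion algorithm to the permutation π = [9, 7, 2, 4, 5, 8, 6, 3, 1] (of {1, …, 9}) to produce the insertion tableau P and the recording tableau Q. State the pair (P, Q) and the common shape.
P = [1, 3, 5, 6] / [2, 8] / [4] / [7] / [9];  Q = [1, 4, 5, 6] / [2, 7] / [3] / [8] / [9];  common shape = (4, 2, 1, 1, 1)

Row-insert the values π_1, π_2, … into P one at a time, bumping the leftmost entry strictly greater than the inserted value down to the next row. The recording tableau Q records, in position (i, j), the step at which that cell was added to P.
  Insert 9 (step 1): P = [9];  Q = [1]
  Insert 7 (step 2): P = [7] / [9];  Q = [1] / [2]
  Insert 2 (step 3): P = [2] / [7] / [9];  Q = [1] / [2] / [3]
  Insert 4 (step 4): P = [2, 4] / [7] / [9];  Q = [1, 4] / [2] / [3]
  Insert 5 (step 5): P = [2, 4, 5] / [7] / [9];  Q = [1, 4, 5] / [2] / [3]
  Insert 8 (step 6): P = [2, 4, 5, 8] / [7] / [9];  Q = [1, 4, 5, 6] / [2] / [3]
  Insert 6 (step 7): P = [2, 4, 5, 6] / [7, 8] / [9];  Q = [1, 4, 5, 6] / [2, 7] / [3]
  Insert 3 (step 8): P = [2, 3, 5, 6] / [4, 8] / [7] / [9];  Q = [1, 4, 5, 6] / [2, 7] / [3] / [8]
  Insert 1 (step 9): P = [1, 3, 5, 6] / [2, 8] / [4] / [7] / [9];  Q = [1, 4, 5, 6] / [2, 7] / [3] / [8] / [9]
Final shape: (4, 2, 1, 1, 1).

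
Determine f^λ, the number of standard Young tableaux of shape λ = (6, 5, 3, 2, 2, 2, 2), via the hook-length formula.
# SYT of shape (6, 5, 3, 2, 2, 2, 2) = 1357956600

Hook-length formula: f^λ = n! / Π hook(c), product over all cells c of the Young diagram. For λ = (6, 5, 3, 2, 2, 2, 2), n = 22 boxes. Hook lengths by row (left-to-right, top-to-bottom): [12, 11, 6, 4, 3, 1]; [10, 9, 4, 2, 1]; [7, 6, 1]; [5, 4]; [4, 3]; [3, 2]; [2, 1]. Product of hooks = 827714764800. So f^λ = 22! / 827714764800 = 1124000727777607680000 / 827714764800 = 1357956600.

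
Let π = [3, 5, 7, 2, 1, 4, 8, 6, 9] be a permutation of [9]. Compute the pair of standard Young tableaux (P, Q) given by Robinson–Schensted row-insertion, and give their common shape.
P = [1, 4, 6, 8, 9] / [2, 5, 7] / [3];  Q = [1, 2, 3, 7, 9] / [4, 6, 8] / [5];  common shape = (5, 3, 1)

Row-insert the values π_1, π_2, … into P one at a time, bumping the leftmost entry strictly greater than the inserted value down to the next row. The recording tableau Q records, in position (i, j), the step at which that cell was added to P.
  Insert 3 (step 1): P = [3];  Q = [1]
  Insert 5 (step 2): P = [3, 5];  Q = [1, 2]
  Insert 7 (step 3): P = [3, 5, 7];  Q = [1, 2, 3]
  Insert 2 (step 4): P = [2, 5, 7] / [3];  Q = [1, 2, 3] / [4]
  Insert 1 (step 5): P = [1, 5, 7] / [2] / [3];  Q = [1, 2, 3] / [4] / [5]
  Insert 4 (step 6): P = [1, 4, 7] / [2, 5] / [3];  Q = [1, 2, 3] / [4, 6] / [5]
  Insert 8 (step 7): P = [1, 4, 7, 8] / [2, 5] / [3];  Q = [1, 2, 3, 7] / [4, 6] / [5]
  Insert 6 (step 8): P = [1, 4, 6, 8] / [2, 5, 7] / [3];  Q = [1, 2, 3, 7] / [4, 6, 8] / [5]
  Insert 9 (step 9): P = [1, 4, 6, 8, 9] / [2, 5, 7] / [3];  Q = [1, 2, 3, 7, 9] / [4, 6, 8] / [5]
Final shape: (5, 3, 1).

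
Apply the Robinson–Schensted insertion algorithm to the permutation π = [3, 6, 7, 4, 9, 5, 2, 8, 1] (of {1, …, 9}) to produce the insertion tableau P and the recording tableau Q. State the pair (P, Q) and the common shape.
P = [1, 4, 5, 8] / [2, 7, 9] / [3] / [6];  Q = [1, 2, 3, 5] / [4, 6, 8] / [7] / [9];  common shape = (4, 3, 1, 1)

Row-insert the values π_1, π_2, … into P one at a time, bumping the leftmost entry strictly greater than the inserted value down to the next row. The recording tableau Q records, in position (i, j), the step at which that cell was added to P.
  Insert 3 (step 1): P = [3];  Q = [1]
  Insert 6 (step 2): P = [3, 6];  Q = [1, 2]
  Insert 7 (step 3): P = [3, 6, 7];  Q = [1, 2, 3]
  Insert 4 (step 4): P = [3, 4, 7] / [6];  Q = [1, 2, 3] / [4]
  Insert 9 (step 5): P = [3, 4, 7, 9] / [6];  Q = [1, 2, 3, 5] / [4]
  Insert 5 (step 6): P = [3, 4, 5, 9] / [6, 7];  Q = [1, 2, 3, 5] / [4, 6]
  Insert 2 (step 7): P = [2, 4, 5, 9] / [3, 7] / [6];  Q = [1, 2, 3, 5] / [4, 6] / [7]
  Insert 8 (step 8): P = [2, 4, 5, 8] / [3, 7, 9] / [6];  Q = [1, 2, 3, 5] / [4, 6, 8] / [7]
  Insert 1 (step 9): P = [1, 4, 5, 8] / [2, 7, 9] / [3] / [6];  Q = [1, 2, 3, 5] / [4, 6, 8] / [7] / [9]
Final shape: (4, 3, 1, 1).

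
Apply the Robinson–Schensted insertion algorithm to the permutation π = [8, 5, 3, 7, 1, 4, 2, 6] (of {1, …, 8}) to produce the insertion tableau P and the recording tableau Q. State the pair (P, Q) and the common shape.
P = [1, 2, 6] / [3, 4] / [5, 7] / [8];  Q = [1, 4, 8] / [2, 6] / [3, 7] / [5];  common shape = (3, 2, 2, 1)

Row-insert the values π_1, π_2, … into P one at a time, bumping the leftmost entry strictly greater than the inserted value down to the next row. The recording tableau Q records, in position (i, j), the step at which that cell was added to P.
  Insert 8 (step 1): P = [8];  Q = [1]
  Insert 5 (step 2): P = [5] / [8];  Q = [1] / [2]
  Insert 3 (step 3): P = [3] / [5] / [8];  Q = [1] / [2] / [3]
  Insert 7 (step 4): P = [3, 7] / [5] / [8];  Q = [1, 4] / [2] / [3]
  Insert 1 (step 5): P = [1, 7] / [3] / [5] / [8];  Q = [1, 4] / [2] / [3] / [5]
  Insert 4 (step 6): P = [1, 4] / [3, 7] / [5] / [8];  Q = [1, 4] / [2, 6] / [3] / [5]
  Insert 2 (step 7): P = [1, 2] / [3, 4] / [5, 7] / [8];  Q = [1, 4] / [2, 6] / [3, 7] / [5]
  Insert 6 (step 8): P = [1, 2, 6] / [3, 4] / [5, 7] / [8];  Q = [1, 4, 8] / [2, 6] / [3, 7] / [5]
Final shape: (3, 2, 2, 1).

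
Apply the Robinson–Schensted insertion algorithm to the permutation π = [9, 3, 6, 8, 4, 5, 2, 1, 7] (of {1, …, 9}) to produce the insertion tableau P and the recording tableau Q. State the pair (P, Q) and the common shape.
P = [1, 4, 5, 7] / [2, 8] / [3] / [6] / [9];  Q = [1, 3, 4, 9] / [2, 6] / [5] / [7] / [8];  common shape = (4, 2, 1, 1, 1)

Row-insert the values π_1, π_2, … into P one at a time, bumping the leftmost entry strictly greater than the inserted value down to the next row. The recording tableau Q records, in position (i, j), the step at which that cell was added to P.
  Insert 9 (step 1): P = [9];  Q = [1]
  Insert 3 (step 2): P = [3] / [9];  Q = [1] / [2]
  Insert 6 (step 3): P = [3, 6] / [9];  Q = [1, 3] / [2]
  Insert 8 (step 4): P = [3, 6, 8] / [9];  Q = [1, 3, 4] / [2]
  Insert 4 (step 5): P = [3, 4, 8] / [6] / [9];  Q = [1, 3, 4] / [2] / [5]
  Insert 5 (step 6): P = [3, 4, 5] / [6, 8] / [9];  Q = [1, 3, 4] / [2, 6] / [5]
  Insert 2 (step 7): P = [2, 4, 5] / [3, 8] / [6] / [9];  Q = [1, 3, 4] / [2, 6] / [5] / [7]
  Insert 1 (step 8): P = [1, 4, 5] / [2, 8] / [3] / [6] / [9];  Q = [1, 3, 4] / [2, 6] / [5] / [7] / [8]
  Insert 7 (step 9): P = [1, 4, 5, 7] / [2, 8] / [3] / [6] / [9];  Q = [1, 3, 4, 9] / [2, 6] / [5] / [7] / [8]
Final shape: (4, 2, 1, 1, 1).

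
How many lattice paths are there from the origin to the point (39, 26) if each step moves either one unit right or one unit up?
Number of paths = 1002596421878664480

A monotone lattice path from (0, 0) to (39, 26) consists of 39 east steps and 26 north steps in some order, so it is determined by which 39 of the 65 steps are east. The count is C(65, 39) = 1002596421878664480.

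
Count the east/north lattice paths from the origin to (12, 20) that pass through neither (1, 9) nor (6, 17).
Number of paths = 211340052

Inclusion–exclusion. Total paths: C(32, 12) = 225792840. Through P₁: C(10, 1)·C(22, 11) = 7054320. Through P₂: C(23, 6)·C(9, 6) = 8479548. Since P₁ is strictly southwest of P₂, a monotone path through both must visit P₁ then P₂; paths through both = C(10, 1)·C(13, 5)·C(9, 6) = 1081080. Avoid both = 225792840 − 7054320 − 8479548 + 1081080 = 211340052.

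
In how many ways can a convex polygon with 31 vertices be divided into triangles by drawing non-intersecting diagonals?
C_29 = 1002242216651368

These polygon triangulations are counted by the Catalan number C_n = (1/(n + 1)) · C(2n, n). For n = 29: C_29 = (1/30) · C(58, 29) = 30067266499541040/30 = 1002242216651368.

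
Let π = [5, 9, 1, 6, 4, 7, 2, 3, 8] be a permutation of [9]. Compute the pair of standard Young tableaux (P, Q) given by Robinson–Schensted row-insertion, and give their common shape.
P = [1, 2, 3, 8] / [4, 6, 7] / [5] / [9];  Q = [1, 2, 6, 9] / [3, 4, 8] / [5] / [7];  common shape = (4, 3, 1, 1)

Row-insert the values π_1, π_2, … into P one at a time, bumping the leftmost entry strictly greater than the inserted value down to the next row. The recording tableau Q records, in position (i, j), the step at which that cell was added to P.
  Insert 5 (step 1): P = [5];  Q = [1]
  Insert 9 (step 2): P = [5, 9];  Q = [1, 2]
  Insert 1 (step 3): P = [1, 9] / [5];  Q = [1, 2] / [3]
  Insert 6 (step 4): P = [1, 6] / [5, 9];  Q = [1, 2] / [3, 4]
  Insert 4 (step 5): P = [1, 4] / [5, 6] / [9];  Q = [1, 2] / [3, 4] / [5]
  Insert 7 (step 6): P = [1, 4, 7] / [5, 6] / [9];  Q = [1, 2, 6] / [3, 4] / [5]
  Insert 2 (step 7): P = [1, 2, 7] / [4, 6] / [5] / [9];  Q = [1, 2, 6] / [3, 4] / [5] / [7]
  Insert 3 (step 8): P = [1, 2, 3] / [4, 6, 7] / [5] / [9];  Q = [1, 2, 6] / [3, 4, 8] / [5] / [7]
  Insert 8 (step 9): P = [1, 2, 3, 8] / [4, 6, 7] / [5] / [9];  Q = [1, 2, 6, 9] / [3, 4, 8] / [5] / [7]
Final shape: (4, 3, 1, 1).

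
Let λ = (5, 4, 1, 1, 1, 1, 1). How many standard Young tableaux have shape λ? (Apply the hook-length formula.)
# SYT of shape (5, 4, 1, 1, 1, 1, 1) = 20384

Hook-length formula: f^λ = n! / Π hook(c), product over all cells c of the Young diagram. For λ = (5, 4, 1, 1, 1, 1, 1), n = 14 boxes. Hook lengths by row (left-to-right, top-to-bottom): [11, 5, 4, 3, 1]; [9, 3, 2, 1]; [5]; [4]; [3]; [2]; [1]. Product of hooks = 4276800. So f^λ = 14! / 4276800 = 87178291200 / 4276800 = 20384.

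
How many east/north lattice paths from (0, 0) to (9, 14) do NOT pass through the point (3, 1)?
Number of paths = 708662

Total paths from (0, 0) to (9, 14): C(23, 9) = 817190. Paths through (3, 1): (paths (0, 0) → (3, 1)) × (paths (3, 1) → (9, 14)) = C(4, 3) · C(19, 6) = 4 · 27132 = 108528. Avoidance count = 817190 − 108528 = 708662.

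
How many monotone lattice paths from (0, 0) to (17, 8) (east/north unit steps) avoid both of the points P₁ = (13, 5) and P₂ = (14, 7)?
Number of paths = 419391

Inclusion–exclusion. Total paths: C(25, 17) = 1081575. Through P₁: C(18, 13)·C(7, 4) = 299880. Through P₂: C(21, 14)·C(4, 3) = 465120. Since P₁ is strictly southwest of P₂, a monotone path through both must visit P₁ then P₂; paths through both = C(18, 13)·C(3, 1)·C(4, 3) = 102816. Avoid both = 1081575 − 299880 − 465120 + 102816 = 419391.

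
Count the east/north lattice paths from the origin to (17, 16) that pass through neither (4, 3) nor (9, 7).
Number of paths = 631882810

Inclusion–exclusion. Total paths: C(33, 17) = 1166803110. Through P₁: C(7, 4)·C(26, 13) = 364021000. Through P₂: C(16, 9)·C(17, 8) = 278106400. Since P₁ is strictly southwest of P₂, a monotone path through both must visit P₁ then P₂; paths through both = C(7, 4)·C(9, 5)·C(17, 8) = 107207100. Avoid both = 1166803110 − 364021000 − 278106400 + 107207100 = 631882810.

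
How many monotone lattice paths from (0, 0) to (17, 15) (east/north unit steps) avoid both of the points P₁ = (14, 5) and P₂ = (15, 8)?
Number of paths = 546420240

Inclusion–exclusion. Total paths: C(32, 17) = 565722720. Through P₁: C(19, 14)·C(13, 3) = 3325608. Through P₂: C(23, 15)·C(9, 2) = 17651304. Since P₁ is strictly southwest of P₂, a monotone path through both must visit P₁ then P₂; paths through both = C(19, 14)·C(4, 1)·C(9, 2) = 1674432. Avoid both = 565722720 − 3325608 − 17651304 + 1674432 = 546420240.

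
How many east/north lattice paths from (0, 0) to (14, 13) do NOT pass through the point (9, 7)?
Number of paths = 14773020

Total paths from (0, 0) to (14, 13): C(27, 14) = 20058300. Paths through (9, 7): (paths (0, 0) → (9, 7)) × (paths (9, 7) → (14, 13)) = C(16, 9) · C(11, 5) = 11440 · 462 = 5285280. Avoidance count = 20058300 − 5285280 = 14773020.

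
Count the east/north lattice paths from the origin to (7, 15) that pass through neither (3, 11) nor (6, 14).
Number of paths = 82104

Inclusion–exclusion. Total paths: C(22, 7) = 170544. Through P₁: C(14, 3)·C(8, 4) = 25480. Through P₂: C(20, 6)·C(2, 1) = 77520. Since P₁ is strictly southwest of P₂, a monotone path through both must visit P₁ then P₂; paths through both = C(14, 3)·C(6, 3)·C(2, 1) = 14560. Avoid both = 170544 − 25480 − 77520 + 14560 = 82104.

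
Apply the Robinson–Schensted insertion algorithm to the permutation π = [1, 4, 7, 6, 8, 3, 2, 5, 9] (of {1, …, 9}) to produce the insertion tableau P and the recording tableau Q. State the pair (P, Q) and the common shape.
P = [1, 2, 5, 8, 9] / [3, 6] / [4] / [7];  Q = [1, 2, 3, 5, 9] / [4, 8] / [6] / [7];  common shape = (5, 2, 1, 1)

Row-insert the values π_1, π_2, … into P one at a time, bumping the leftmost entry strictly greater than the inserted value down to the next row. The recording tableau Q records, in position (i, j), the step at which that cell was added to P.
  Insert 1 (step 1): P = [1];  Q = [1]
  Insert 4 (step 2): P = [1, 4];  Q = [1, 2]
  Insert 7 (step 3): P = [1, 4, 7];  Q = [1, 2, 3]
  Insert 6 (step 4): P = [1, 4, 6] / [7];  Q = [1, 2, 3] / [4]
  Insert 8 (step 5): P = [1, 4, 6, 8] / [7];  Q = [1, 2, 3, 5] / [4]
  Insert 3 (step 6): P = [1, 3, 6, 8] / [4] / [7];  Q = [1, 2, 3, 5] / [4] / [6]
  Insert 2 (step 7): P = [1, 2, 6, 8] / [3] / [4] / [7];  Q = [1, 2, 3, 5] / [4] / [6] / [7]
  Insert 5 (step 8): P = [1, 2, 5, 8] / [3, 6] / [4] / [7];  Q = [1, 2, 3, 5] / [4, 8] / [6] / [7]
  Insert 9 (step 9): P = [1, 2, 5, 8, 9] / [3, 6] / [4] / [7];  Q = [1, 2, 3, 5, 9] / [4, 8] / [6] / [7]
Final shape: (5, 2, 1, 1).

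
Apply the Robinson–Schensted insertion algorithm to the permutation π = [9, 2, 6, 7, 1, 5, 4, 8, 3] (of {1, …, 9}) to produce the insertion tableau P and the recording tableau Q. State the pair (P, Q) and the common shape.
P = [1, 3, 7, 8] / [2, 4] / [5] / [6] / [9];  Q = [1, 3, 4, 8] / [2, 6] / [5] / [7] / [9];  common shape = (4, 2, 1, 1, 1)

Row-insert the values π_1, π_2, … into P one at a time, bumping the leftmost entry strictly greater than the inserted value down to the next row. The recording tableau Q records, in position (i, j), the step at which that cell was added to P.
  Insert 9 (step 1): P = [9];  Q = [1]
  Insert 2 (step 2): P = [2] / [9];  Q = [1] / [2]
  Insert 6 (step 3): P = [2, 6] / [9];  Q = [1, 3] / [2]
  Insert 7 (step 4): P = [2, 6, 7] / [9];  Q = [1, 3, 4] / [2]
  Insert 1 (step 5): P = [1, 6, 7] / [2] / [9];  Q = [1, 3, 4] / [2] / [5]
  Insert 5 (step 6): P = [1, 5, 7] / [2, 6] / [9];  Q = [1, 3, 4] / [2, 6] / [5]
  Insert 4 (step 7): P = [1, 4, 7] / [2, 5] / [6] / [9];  Q = [1, 3, 4] / [2, 6] / [5] / [7]
  Insert 8 (step 8): P = [1, 4, 7, 8] / [2, 5] / [6] / [9];  Q = [1, 3, 4, 8] / [2, 6] / [5] / [7]
  Insert 3 (step 9): P = [1, 3, 7, 8] / [2, 4] / [5] / [6] / [9];  Q = [1, 3, 4, 8] / [2, 6] / [5] / [7] / [9]
Final shape: (4, 2, 1, 1, 1).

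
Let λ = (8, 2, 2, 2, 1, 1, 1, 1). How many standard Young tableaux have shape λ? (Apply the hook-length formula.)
# SYT of shape (8, 2, 2, 2, 1, 1, 1, 1) = 1225224

Hook-length formula: f^λ = n! / Π hook(c), product over all cells c of the Young diagram. For λ = (8, 2, 2, 2, 1, 1, 1, 1), n = 18 boxes. Hook lengths by row (left-to-right, top-to-bottom): [15, 10, 6, 5, 4, 3, 2, 1]; [8, 3]; [7, 2]; [6, 1]; [4]; [3]; [2]; [1]. Product of hooks = 5225472000. So f^λ = 18! / 5225472000 = 6402373705728000 / 5225472000 = 1225224.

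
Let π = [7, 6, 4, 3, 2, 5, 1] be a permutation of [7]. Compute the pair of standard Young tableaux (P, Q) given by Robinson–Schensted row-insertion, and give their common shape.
P = [1, 5] / [2] / [3] / [4] / [6] / [7];  Q = [1, 6] / [2] / [3] / [4] / [5] / [7];  common shape = (2, 1, 1, 1, 1, 1)

Row-insert the values π_1, π_2, … into P one at a time, bumping the leftmost entry strictly greater than the inserted value down to the next row. The recording tableau Q records, in position (i, j), the step at which that cell was added to P.
  Insert 7 (step 1): P = [7];  Q = [1]
  Insert 6 (step 2): P = [6] / [7];  Q = [1] / [2]
  Insert 4 (step 3): P = [4] / [6] / [7];  Q = [1] / [2] / [3]
  Insert 3 (step 4): P = [3] / [4] / [6] / [7];  Q = [1] / [2] / [3] / [4]
  Insert 2 (step 5): P = [2] / [3] / [4] / [6] / [7];  Q = [1] / [2] / [3] / [4] / [5]
  Insert 5 (step 6): P = [2, 5] / [3] / [4] / [6] / [7];  Q = [1, 6] / [2] / [3] / [4] / [5]
  Insert 1 (step 7): P = [1, 5] / [2] / [3] / [4] / [6] / [7];  Q = [1, 6] / [2] / [3] / [4] / [5] / [7]
Final shape: (2, 1, 1, 1, 1, 1).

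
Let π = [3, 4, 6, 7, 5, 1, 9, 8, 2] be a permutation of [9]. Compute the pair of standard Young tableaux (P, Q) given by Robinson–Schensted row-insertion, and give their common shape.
P = [1, 2, 5, 7, 8] / [3, 4] / [6, 9];  Q = [1, 2, 3, 4, 7] / [5, 8] / [6, 9];  common shape = (5, 2, 2)

Row-insert the values π_1, π_2, … into P one at a time, bumping the leftmost entry strictly greater than the inserted value down to the next row. The recording tableau Q records, in position (i, j), the step at which that cell was added to P.
  Insert 3 (step 1): P = [3];  Q = [1]
  Insert 4 (step 2): P = [3, 4];  Q = [1, 2]
  Insert 6 (step 3): P = [3, 4, 6];  Q = [1, 2, 3]
  Insert 7 (step 4): P = [3, 4, 6, 7];  Q = [1, 2, 3, 4]
  Insert 5 (step 5): P = [3, 4, 5, 7] / [6];  Q = [1, 2, 3, 4] / [5]
  Insert 1 (step 6): P = [1, 4, 5, 7] / [3] / [6];  Q = [1, 2, 3, 4] / [5] / [6]
  Insert 9 (step 7): P = [1, 4, 5, 7, 9] / [3] / [6];  Q = [1, 2, 3, 4, 7] / [5] / [6]
  Insert 8 (step 8): P = [1, 4, 5, 7, 8] / [3, 9] / [6];  Q = [1, 2, 3, 4, 7] / [5, 8] / [6]
  Insert 2 (step 9): P = [1, 2, 5, 7, 8] / [3, 4] / [6, 9];  Q = [1, 2, 3, 4, 7] / [5, 8] / [6, 9]
Final shape: (5, 2, 2).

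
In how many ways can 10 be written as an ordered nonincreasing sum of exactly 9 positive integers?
p(10, 9 parts) = 1

Partitions of n into exactly k parts ↔ partitions of n − k into at most k parts (subtract 1 from each part). For n = 10, k = 9, the partitions are: 2+1+1+1+1+1+1+1+1. Count = 1.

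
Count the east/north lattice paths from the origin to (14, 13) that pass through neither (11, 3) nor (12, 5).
Number of paths = 19724876

Inclusion–exclusion. Total paths: C(27, 14) = 20058300. Through P₁: C(14, 11)·C(13, 3) = 104104. Through P₂: C(17, 12)·C(10, 2) = 278460. Since P₁ is strictly southwest of P₂, a monotone path through both must visit P₁ then P₂; paths through both = C(14, 11)·C(3, 1)·C(10, 2) = 49140. Avoid both = 20058300 − 104104 − 278460 + 49140 = 19724876.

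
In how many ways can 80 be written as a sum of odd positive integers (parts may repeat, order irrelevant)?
p_odd(80) = 77312

Enumerate partitions using only odd parts via the recurrence o(n, m) = o(n, m−2) + o(n−m, m) over odd m, starting from the largest odd part ≤ n. This gives p_odd(80) = 77312. (Euler's theorem: equals the count of distinct-part partitions.)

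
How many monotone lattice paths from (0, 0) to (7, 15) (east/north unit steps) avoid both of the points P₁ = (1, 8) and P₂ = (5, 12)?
Number of paths = 99520

Inclusion–exclusion. Total paths: C(22, 7) = 170544. Through P₁: C(9, 1)·C(13, 6) = 15444. Through P₂: C(17, 5)·C(5, 2) = 61880. Since P₁ is strictly southwest of P₂, a monotone path through both must visit P₁ then P₂; paths through both = C(9, 1)·C(8, 4)·C(5, 2) = 6300. Avoid both = 170544 − 15444 − 61880 + 6300 = 99520.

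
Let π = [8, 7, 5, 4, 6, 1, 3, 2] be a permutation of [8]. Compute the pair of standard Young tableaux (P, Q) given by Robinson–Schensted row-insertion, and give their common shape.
P = [1, 2] / [3, 6] / [4] / [5] / [7] / [8];  Q = [1, 5] / [2, 7] / [3] / [4] / [6] / [8];  common shape = (2, 2, 1, 1, 1, 1)

Row-insert the values π_1, π_2, … into P one at a time, bumping the leftmost entry strictly greater than the inserted value down to the next row. The recording tableau Q records, in position (i, j), the step at which that cell was added to P.
  Insert 8 (step 1): P = [8];  Q = [1]
  Insert 7 (step 2): P = [7] / [8];  Q = [1] / [2]
  Insert 5 (step 3): P = [5] / [7] / [8];  Q = [1] / [2] / [3]
  Insert 4 (step 4): P = [4] / [5] / [7] / [8];  Q = [1] / [2] / [3] / [4]
  Insert 6 (step 5): P = [4, 6] / [5] / [7] / [8];  Q = [1, 5] / [2] / [3] / [4]
  Insert 1 (step 6): P = [1, 6] / [4] / [5] / [7] / [8];  Q = [1, 5] / [2] / [3] / [4] / [6]
  Insert 3 (step 7): P = [1, 3] / [4, 6] / [5] / [7] / [8];  Q = [1, 5] / [2, 7] / [3] / [4] / [6]
  Insert 2 (step 8): P = [1, 2] / [3, 6] / [4] / [5] / [7] / [8];  Q = [1, 5] / [2, 7] / [3] / [4] / [6] / [8]
Final shape: (2, 2, 1, 1, 1, 1).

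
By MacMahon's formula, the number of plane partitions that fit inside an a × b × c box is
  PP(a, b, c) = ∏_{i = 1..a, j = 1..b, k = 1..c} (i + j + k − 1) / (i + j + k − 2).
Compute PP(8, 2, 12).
PP(8, 2, 12) = 2848181700

Evaluate the triple product over i = 1..8, j = 1..2, k = 1..12. The factors are (2/1) · (3/2) · (4/3) · (5/4) · (6/5) · (7/6) · (8/7) · (9/8) · … (192 factors total). The numerators and denominators telescope so the product is an integer; carrying out the multiplication exactly gives PP(8, 2, 12) = 2848181700.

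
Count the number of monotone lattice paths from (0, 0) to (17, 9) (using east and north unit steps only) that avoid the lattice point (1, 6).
Number of paths = 3117767

Total paths from (0, 0) to (17, 9): C(26, 17) = 3124550. Paths through (1, 6): (paths (0, 0) → (1, 6)) × (paths (1, 6) → (17, 9)) = C(7, 1) · C(19, 16) = 7 · 969 = 6783. Avoidance count = 3124550 − 6783 = 3117767.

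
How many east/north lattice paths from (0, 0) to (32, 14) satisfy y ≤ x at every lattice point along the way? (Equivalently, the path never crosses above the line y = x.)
Number of paths = 138111313215

By the reflection principle (André's argument), the number of monotone paths to (32, 14) with n ≤ m that never go above y = x is C(46, 32) − C(46, 33) = 239877544005 − 101766230790 = 138111313215.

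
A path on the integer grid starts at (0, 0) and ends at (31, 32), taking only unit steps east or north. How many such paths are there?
Number of paths = 916312070471295267

A monotone lattice path from (0, 0) to (31, 32) consists of 31 east steps and 32 north steps in some order, so it is determined by which 31 of the 63 steps are east. The count is C(63, 31) = 916312070471295267.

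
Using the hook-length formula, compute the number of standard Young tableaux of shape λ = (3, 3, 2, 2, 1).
# SYT of shape (3, 3, 2, 2, 1) = 990

Hook-length formula: f^λ = n! / Π hook(c), product over all cells c of the Young diagram. For λ = (3, 3, 2, 2, 1), n = 11 boxes. Hook lengths by row (left-to-right, top-to-bottom): [7, 5, 2]; [6, 4, 1]; [4, 2]; [3, 1]; [1]. Product of hooks = 40320. So f^λ = 11! / 40320 = 39916800 / 40320 = 990.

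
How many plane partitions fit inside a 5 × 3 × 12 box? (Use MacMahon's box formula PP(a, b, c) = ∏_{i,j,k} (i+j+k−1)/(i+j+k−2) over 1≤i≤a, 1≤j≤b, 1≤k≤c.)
PP(5, 3, 12) = 4892876352

Evaluate the triple product over i = 1..5, j = 1..3, k = 1..12. The factors are (2/1) · (3/2) · (4/3) · (5/4) · (6/5) · (7/6) · (8/7) · (9/8) · … (180 factors total). The numerators and denominators telescope so the product is an integer; carrying out the multiplication exactly gives PP(5, 3, 12) = 4892876352.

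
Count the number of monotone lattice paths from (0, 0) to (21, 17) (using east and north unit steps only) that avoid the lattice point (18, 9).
Number of paths = 28007817255

Total paths from (0, 0) to (21, 17): C(38, 21) = 28781143380. Paths through (18, 9): (paths (0, 0) → (18, 9)) × (paths (18, 9) → (21, 17)) = C(27, 18) · C(11, 3) = 4686825 · 165 = 773326125. Avoidance count = 28781143380 − 773326125 = 28007817255.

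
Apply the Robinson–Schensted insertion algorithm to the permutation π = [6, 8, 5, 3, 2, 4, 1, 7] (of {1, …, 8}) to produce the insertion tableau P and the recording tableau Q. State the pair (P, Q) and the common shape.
P = [1, 4, 7] / [2, 8] / [3] / [5] / [6];  Q = [1, 2, 8] / [3, 6] / [4] / [5] / [7];  common shape = (3, 2, 1, 1, 1)

Row-insert the values π_1, π_2, … into P one at a time, bumping the leftmost entry strictly greater than the inserted value down to the next row. The recording tableau Q records, in position (i, j), the step at which that cell was added to P.
  Insert 6 (step 1): P = [6];  Q = [1]
  Insert 8 (step 2): P = [6, 8];  Q = [1, 2]
  Insert 5 (step 3): P = [5, 8] / [6];  Q = [1, 2] / [3]
  Insert 3 (step 4): P = [3, 8] / [5] / [6];  Q = [1, 2] / [3] / [4]
  Insert 2 (step 5): P = [2, 8] / [3] / [5] / [6];  Q = [1, 2] / [3] / [4] / [5]
  Insert 4 (step 6): P = [2, 4] / [3, 8] / [5] / [6];  Q = [1, 2] / [3, 6] / [4] / [5]
  Insert 1 (step 7): P = [1, 4] / [2, 8] / [3] / [5] / [6];  Q = [1, 2] / [3, 6] / [4] / [5] / [7]
  Insert 7 (step 8): P = [1, 4, 7] / [2, 8] / [3] / [5] / [6];  Q = [1, 2, 8] / [3, 6] / [4] / [5] / [7]
Final shape: (3, 2, 1, 1, 1).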